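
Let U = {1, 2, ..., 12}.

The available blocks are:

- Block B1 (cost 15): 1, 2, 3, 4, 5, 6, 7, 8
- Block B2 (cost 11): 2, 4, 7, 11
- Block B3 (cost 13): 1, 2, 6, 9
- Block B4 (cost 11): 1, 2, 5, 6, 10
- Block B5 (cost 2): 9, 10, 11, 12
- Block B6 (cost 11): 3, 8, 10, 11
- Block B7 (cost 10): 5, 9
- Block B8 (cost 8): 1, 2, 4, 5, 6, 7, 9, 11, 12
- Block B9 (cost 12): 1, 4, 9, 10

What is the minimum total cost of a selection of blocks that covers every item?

B1, B5 together cover every item (B1 ∪ B5 = {1, 2, 3, 4, 5, 6, 7, 8, 9, 10, 11, 12}); total cost 15 + 2 = 17.
The greedy pick B5, B8, B6 costs 21; no covering selection beats 17.

17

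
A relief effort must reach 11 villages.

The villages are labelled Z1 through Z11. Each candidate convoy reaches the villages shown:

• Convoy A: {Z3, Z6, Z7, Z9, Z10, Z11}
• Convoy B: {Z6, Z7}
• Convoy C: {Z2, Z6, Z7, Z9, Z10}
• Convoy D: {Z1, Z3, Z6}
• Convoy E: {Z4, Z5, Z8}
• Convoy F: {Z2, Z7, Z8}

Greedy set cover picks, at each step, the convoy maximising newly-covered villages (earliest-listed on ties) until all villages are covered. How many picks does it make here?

4

Greedy: pick A (covers 6 new) → pick E (covers 3 new) → pick C (covers 1 new) → pick D (covers 1 new). Total picks: 4.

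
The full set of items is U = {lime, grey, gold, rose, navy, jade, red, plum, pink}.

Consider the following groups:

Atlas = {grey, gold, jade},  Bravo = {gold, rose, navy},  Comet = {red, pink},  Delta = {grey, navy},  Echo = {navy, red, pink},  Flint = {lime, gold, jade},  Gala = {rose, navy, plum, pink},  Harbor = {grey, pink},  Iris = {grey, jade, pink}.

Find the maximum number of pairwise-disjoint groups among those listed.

Comet, Delta, Flint are pairwise disjoint (Comet={red,pink}; Delta={grey,navy}; Flint={lime,gold,jade}).
Every remaining group overlaps one of these, and no 4 of the listed groups are pairwise disjoint, so 3 is the maximum.

3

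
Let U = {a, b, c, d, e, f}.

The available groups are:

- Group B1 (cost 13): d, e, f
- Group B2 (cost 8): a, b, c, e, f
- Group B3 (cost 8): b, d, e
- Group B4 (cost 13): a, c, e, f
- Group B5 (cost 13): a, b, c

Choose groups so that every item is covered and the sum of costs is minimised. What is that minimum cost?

B2, B3 together cover every item (B2 ∪ B3 = {a, b, c, d, e, f}); total cost 8 + 8 = 16.
No covering selection has total cost below 16.

16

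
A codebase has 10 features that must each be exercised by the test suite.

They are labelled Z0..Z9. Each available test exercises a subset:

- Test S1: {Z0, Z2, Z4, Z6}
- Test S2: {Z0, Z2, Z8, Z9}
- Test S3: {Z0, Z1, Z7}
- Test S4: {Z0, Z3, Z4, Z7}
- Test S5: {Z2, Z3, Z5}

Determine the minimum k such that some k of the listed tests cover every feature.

4

S1 and S2 and S3 and S5 together: S1 ∪ S2 ∪ S3 ∪ S5 = {Z0, Z1, Z2, Z3, Z4, Z5, Z6, Z7, Z8, Z9} — every feature is covered.
Only S3 contains Z1, so S3 is forced; the remaining 7 features need at least 3 more tests (each remaining test adds at most 3) — so at least 4 tests are needed, and 4 is optimal.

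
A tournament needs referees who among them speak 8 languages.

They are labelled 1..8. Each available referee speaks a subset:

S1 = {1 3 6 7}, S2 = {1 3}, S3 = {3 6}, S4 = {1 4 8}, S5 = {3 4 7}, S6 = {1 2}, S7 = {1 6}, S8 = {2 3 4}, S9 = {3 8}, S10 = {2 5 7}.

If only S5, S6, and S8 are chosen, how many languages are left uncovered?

3

Union of S5, S6, S8 = {1, 2, 3, 4, 7}.
Not covered: 5, 6, 8 — 3 languages.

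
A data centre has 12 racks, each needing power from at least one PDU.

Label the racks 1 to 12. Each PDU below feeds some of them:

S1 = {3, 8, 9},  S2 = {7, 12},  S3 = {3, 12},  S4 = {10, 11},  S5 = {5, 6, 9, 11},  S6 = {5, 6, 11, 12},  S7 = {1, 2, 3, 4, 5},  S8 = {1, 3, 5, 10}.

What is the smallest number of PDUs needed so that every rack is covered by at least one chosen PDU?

S1 and S2 and S6 and S7 and S8 together: S1 ∪ S2 ∪ S6 ∪ S7 ∪ S8 = {1, 2, 3, 4, 5, 6, 7, 8, 9, 10, 11, 12} — every rack is covered.
No 4 of the 8 PDUs cover everything (all 70 combinations miss at least one rack), so 5 is optimal.

5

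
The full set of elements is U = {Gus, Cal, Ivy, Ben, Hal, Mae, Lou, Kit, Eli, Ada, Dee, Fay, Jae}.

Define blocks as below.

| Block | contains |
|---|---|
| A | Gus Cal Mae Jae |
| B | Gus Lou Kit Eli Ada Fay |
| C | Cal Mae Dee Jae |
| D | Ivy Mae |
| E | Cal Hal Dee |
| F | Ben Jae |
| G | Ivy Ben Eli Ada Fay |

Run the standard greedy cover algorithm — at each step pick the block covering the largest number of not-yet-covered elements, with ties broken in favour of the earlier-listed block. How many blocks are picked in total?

4

Greedy: pick B (covers 6 new) → pick C (covers 4 new) → pick G (covers 2 new) → pick E (covers 1 new). Total picks: 4.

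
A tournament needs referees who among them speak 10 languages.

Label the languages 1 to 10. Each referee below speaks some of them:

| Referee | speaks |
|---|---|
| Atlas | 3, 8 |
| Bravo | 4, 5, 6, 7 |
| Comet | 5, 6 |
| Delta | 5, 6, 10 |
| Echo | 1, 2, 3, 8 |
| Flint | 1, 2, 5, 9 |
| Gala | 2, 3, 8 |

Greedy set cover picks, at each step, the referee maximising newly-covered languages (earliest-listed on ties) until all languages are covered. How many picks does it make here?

Greedy: pick Bravo (covers 4 new) → pick Echo (covers 4 new) → pick Delta (covers 1 new) → pick Flint (covers 1 new). Total picks: 4.

4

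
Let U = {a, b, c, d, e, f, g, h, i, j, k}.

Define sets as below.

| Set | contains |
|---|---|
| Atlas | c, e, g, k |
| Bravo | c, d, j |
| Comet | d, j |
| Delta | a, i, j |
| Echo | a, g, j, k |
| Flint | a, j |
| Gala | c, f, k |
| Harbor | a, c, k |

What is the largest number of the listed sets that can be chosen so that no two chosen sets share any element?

Comet, Harbor are pairwise disjoint (Comet={d,j}; Harbor={a,c,k}).
Every remaining set overlaps one of these, and no 3 of the listed sets are pairwise disjoint, so 2 is the maximum.

2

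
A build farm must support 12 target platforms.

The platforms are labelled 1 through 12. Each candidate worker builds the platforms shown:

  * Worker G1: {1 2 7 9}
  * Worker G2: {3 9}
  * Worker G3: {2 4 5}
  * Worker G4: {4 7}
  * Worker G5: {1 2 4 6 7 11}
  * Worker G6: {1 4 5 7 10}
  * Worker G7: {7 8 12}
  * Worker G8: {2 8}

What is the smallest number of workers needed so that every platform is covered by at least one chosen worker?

G2 and G5 and G6 and G7 together: G2 ∪ G5 ∪ G6 ∪ G7 = {1, 2, 3, 4, 5, 6, 7, 8, 9, 10, 11, 12} — every platform is covered.
Only G5 contains 6, so G5 is forced; the remaining 6 platforms need at least 3 more workers (each remaining worker adds at most 2) — so at least 4 workers are needed, and 4 is optimal.

4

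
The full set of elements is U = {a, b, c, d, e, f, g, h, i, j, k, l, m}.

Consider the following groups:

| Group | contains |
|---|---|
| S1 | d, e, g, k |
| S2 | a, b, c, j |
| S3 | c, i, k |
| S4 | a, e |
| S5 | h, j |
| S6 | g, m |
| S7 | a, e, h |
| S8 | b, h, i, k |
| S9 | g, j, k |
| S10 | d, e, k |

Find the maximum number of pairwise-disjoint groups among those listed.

4

S3, S4, S5, S6 are pairwise disjoint (S3={c,i,k}; S4={a,e}; S5={h,j}; S6={g,m}).
Every remaining group overlaps one of these, and no 5 of the listed groups are pairwise disjoint, so 4 is the maximum.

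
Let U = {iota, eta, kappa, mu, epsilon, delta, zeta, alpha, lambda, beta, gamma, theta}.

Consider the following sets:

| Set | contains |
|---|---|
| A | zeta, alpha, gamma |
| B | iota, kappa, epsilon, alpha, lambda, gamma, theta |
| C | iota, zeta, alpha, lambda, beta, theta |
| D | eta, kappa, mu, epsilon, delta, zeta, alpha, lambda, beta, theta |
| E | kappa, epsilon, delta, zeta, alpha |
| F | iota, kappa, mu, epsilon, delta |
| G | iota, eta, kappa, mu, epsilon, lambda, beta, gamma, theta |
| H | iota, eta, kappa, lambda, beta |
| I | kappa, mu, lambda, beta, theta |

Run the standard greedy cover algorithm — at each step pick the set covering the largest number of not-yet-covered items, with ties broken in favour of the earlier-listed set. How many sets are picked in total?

2

Greedy: pick D (covers 10 new) → pick B (covers 2 new). Total picks: 2.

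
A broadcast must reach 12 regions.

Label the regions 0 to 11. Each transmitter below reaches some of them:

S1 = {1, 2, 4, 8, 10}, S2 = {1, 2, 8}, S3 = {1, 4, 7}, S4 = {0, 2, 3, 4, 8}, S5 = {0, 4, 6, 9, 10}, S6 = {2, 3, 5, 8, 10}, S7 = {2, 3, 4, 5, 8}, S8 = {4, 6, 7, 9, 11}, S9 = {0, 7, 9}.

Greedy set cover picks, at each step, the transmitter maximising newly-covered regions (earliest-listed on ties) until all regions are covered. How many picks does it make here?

4

Greedy: pick S1 (covers 5 new) → pick S8 (covers 4 new) → pick S4 (covers 2 new) → pick S6 (covers 1 new). Total picks: 4.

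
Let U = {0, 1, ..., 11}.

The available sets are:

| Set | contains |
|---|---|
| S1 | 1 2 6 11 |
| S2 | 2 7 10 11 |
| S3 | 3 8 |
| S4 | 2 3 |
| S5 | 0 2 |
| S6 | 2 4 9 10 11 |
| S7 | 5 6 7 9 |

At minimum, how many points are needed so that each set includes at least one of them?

3

Take H = {2, 6, 8}. Each listed set contains at least one of these, so H is a hitting set of size 3.
The sets S3, S5, S7 are pairwise disjoint, so any hitting set needs a separate point for each — at least 3. Hence 3 is optimal.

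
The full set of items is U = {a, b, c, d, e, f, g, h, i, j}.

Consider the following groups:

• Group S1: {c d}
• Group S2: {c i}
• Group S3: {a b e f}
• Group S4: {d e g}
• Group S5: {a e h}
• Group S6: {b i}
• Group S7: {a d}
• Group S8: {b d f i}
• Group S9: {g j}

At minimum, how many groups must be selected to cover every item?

4

S1 and S5 and S8 and S9 together: S1 ∪ S5 ∪ S8 ∪ S9 = {a, b, c, d, e, f, g, h, i, j} — every item is covered.
No 3 of the 9 groups cover everything (all 84 combinations miss at least one item), so 4 is optimal.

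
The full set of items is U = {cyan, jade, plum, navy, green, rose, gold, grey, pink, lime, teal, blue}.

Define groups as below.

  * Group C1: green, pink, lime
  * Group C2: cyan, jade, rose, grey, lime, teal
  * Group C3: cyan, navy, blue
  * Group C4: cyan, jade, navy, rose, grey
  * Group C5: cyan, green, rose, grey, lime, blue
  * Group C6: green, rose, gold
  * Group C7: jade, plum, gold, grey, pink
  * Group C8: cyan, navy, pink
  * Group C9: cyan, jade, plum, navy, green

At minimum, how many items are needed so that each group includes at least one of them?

The 3 items {cyan, gold, pink} hit every group.
No choice of 2 items meets every group, so 3 is the minimum.

3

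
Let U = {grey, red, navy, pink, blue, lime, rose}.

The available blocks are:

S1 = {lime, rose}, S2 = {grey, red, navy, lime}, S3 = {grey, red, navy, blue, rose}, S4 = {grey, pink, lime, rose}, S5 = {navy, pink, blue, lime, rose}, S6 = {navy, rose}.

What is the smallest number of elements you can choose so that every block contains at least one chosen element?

2

The 2 elements {red, rose} hit every block.
No single element lies in every block, so at least 2 are needed and 2 is optimal.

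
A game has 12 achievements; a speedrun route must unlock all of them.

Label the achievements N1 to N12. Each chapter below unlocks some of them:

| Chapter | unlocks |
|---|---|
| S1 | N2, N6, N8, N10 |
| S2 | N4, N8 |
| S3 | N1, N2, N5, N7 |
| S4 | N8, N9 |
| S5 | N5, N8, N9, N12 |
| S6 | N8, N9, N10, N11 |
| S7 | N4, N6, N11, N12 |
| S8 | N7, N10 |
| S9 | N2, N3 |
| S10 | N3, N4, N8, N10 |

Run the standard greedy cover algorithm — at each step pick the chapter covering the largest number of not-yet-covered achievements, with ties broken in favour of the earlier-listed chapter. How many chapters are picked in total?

Greedy: pick S1 (covers 4 new) → pick S3 (covers 3 new) → pick S7 (covers 3 new) → pick S4 (covers 1 new) → pick S9 (covers 1 new). Total picks: 5.
(The true minimum cover uses only 4 chapters, so greedy is not optimal here.)

5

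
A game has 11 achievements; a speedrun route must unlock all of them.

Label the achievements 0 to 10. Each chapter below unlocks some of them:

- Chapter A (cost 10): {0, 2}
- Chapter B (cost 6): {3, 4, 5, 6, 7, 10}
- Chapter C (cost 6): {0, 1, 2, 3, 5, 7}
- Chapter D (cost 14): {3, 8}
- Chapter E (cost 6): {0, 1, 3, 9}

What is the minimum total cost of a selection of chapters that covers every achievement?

B, C, D, E together cover every achievement (B ∪ C ∪ D ∪ E = {0, 1, 2, 3, 4, 5, 6, 7, 8, 9, 10}); total cost 6 + 6 + 14 + 6 = 32.
No covering selection has total cost below 32.

32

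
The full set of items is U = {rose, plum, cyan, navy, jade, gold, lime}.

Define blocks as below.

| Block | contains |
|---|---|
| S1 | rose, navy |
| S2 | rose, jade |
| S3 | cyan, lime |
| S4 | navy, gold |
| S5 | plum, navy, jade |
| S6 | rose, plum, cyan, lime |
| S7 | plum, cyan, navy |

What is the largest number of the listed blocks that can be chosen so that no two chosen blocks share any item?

3

S2, S3, S4 are pairwise disjoint (S2={rose,jade}; S3={cyan,lime}; S4={navy,gold}).
Every remaining block overlaps one of these, and no 4 of the listed blocks are pairwise disjoint, so 3 is the maximum.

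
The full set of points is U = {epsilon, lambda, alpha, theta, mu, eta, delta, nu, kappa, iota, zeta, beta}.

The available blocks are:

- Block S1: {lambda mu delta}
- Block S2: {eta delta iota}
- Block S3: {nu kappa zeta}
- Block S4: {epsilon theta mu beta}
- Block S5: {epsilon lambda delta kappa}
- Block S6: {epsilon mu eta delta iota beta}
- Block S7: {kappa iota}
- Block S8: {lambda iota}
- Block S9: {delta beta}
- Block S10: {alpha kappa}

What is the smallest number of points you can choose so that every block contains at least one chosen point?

4

The 4 points {lambda, mu, delta, kappa} hit every block.
No choice of 3 points meets every block, so 4 is the minimum.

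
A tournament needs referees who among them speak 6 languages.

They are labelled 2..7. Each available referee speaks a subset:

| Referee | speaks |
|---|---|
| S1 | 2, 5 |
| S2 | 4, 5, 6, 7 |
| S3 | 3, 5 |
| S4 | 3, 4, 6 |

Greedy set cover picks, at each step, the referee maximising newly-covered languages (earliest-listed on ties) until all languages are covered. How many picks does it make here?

3

Greedy: pick S2 (covers 4 new) → pick S1 (covers 1 new) → pick S3 (covers 1 new). Total picks: 3.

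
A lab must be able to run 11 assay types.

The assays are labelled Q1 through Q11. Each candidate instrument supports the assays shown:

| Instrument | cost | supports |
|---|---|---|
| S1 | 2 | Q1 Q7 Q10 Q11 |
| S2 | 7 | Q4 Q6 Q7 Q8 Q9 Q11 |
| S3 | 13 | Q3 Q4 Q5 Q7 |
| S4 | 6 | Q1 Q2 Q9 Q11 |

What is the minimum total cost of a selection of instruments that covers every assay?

28

S1, S2, S3, S4 together cover every assay (S1 ∪ S2 ∪ S3 ∪ S4 = {Q1, Q2, Q3, Q4, Q5, Q6, Q7, Q8, Q9, Q10, Q11}); total cost 2 + 7 + 13 + 6 = 28.
No covering selection has total cost below 28.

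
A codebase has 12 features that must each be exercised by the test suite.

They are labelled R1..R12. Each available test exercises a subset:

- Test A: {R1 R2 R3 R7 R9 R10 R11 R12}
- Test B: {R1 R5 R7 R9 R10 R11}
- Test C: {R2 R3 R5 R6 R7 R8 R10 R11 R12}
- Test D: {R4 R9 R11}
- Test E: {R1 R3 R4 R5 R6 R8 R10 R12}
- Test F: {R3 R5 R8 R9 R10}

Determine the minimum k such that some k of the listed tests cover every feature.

A and E together: A ∪ E = {R1, R2, R3, R4, R5, R6, R7, R8, R9, R10, R11, R12} — every feature is covered.
No single test has all 12 features (the largest, C, has 9), so 2 is optimal.

2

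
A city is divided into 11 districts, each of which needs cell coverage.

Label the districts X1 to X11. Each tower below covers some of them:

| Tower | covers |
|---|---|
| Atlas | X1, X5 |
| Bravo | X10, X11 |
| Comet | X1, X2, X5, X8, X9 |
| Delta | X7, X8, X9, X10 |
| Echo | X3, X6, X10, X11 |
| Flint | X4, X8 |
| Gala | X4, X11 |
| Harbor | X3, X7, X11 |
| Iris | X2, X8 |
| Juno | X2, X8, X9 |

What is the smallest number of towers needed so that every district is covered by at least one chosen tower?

4

Comet and Echo and Flint and Harbor together: Comet ∪ Echo ∪ Flint ∪ Harbor = {X1, X2, X3, X4, X5, X6, X7, X8, X9, X10, X11} — every district is covered.
No 3 of the 10 towers cover everything (all 120 combinations miss at least one district), so 4 is optimal.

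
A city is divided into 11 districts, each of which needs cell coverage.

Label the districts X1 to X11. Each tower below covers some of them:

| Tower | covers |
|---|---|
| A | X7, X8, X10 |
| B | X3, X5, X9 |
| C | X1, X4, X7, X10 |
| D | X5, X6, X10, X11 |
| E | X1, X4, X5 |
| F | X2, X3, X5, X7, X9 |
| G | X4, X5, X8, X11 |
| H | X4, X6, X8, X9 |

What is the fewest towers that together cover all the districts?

4

Take {C, D, F, G}. Their union is {X1, X2, X3, X4, X5, X6, X7, X8, X9, X10, X11}, which is all 11 districts.
No 3 of the 8 towers cover everything (all 56 combinations miss at least one district), so 4 is optimal.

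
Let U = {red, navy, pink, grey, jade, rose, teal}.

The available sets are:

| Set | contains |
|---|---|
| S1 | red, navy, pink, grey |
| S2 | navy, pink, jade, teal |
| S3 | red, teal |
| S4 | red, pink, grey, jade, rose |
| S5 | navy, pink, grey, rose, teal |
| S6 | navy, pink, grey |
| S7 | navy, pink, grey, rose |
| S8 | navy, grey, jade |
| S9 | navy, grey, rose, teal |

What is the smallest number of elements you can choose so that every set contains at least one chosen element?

The 2 elements {grey, teal} hit every set.
The sets S3, S8 are pairwise disjoint, so any hitting set needs a separate element for each — at least 2. Hence 2 is optimal.

2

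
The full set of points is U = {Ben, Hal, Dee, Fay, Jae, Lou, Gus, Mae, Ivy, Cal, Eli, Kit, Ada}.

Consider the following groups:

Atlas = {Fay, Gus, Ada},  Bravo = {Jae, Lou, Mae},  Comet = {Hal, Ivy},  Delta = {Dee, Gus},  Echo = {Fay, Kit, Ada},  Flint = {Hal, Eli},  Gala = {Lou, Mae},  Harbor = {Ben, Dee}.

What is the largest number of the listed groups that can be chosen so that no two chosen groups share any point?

4

Atlas, Comet, Gala, Harbor are pairwise disjoint (Atlas={Fay,Gus,Ada}; Comet={Hal,Ivy}; Gala={Lou,Mae}; Harbor={Ben,Dee}).
Every remaining group overlaps one of these, and no 5 of the listed groups are pairwise disjoint, so 4 is the maximum.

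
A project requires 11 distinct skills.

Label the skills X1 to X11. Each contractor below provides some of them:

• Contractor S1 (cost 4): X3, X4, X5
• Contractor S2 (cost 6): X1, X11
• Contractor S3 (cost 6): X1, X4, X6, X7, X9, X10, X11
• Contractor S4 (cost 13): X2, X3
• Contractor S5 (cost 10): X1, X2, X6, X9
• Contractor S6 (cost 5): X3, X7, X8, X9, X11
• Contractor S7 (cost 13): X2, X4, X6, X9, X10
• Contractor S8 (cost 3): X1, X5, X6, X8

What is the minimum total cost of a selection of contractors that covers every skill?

21

S6, S7, S8 together cover every skill (S6 ∪ S7 ∪ S8 = {X1, X2, X3, X4, X5, X6, X7, X8, X9, X10, X11}); total cost 5 + 13 + 3 = 21.
The greedy pick S8, S3, S1, S5 costs 23; no covering selection beats 21.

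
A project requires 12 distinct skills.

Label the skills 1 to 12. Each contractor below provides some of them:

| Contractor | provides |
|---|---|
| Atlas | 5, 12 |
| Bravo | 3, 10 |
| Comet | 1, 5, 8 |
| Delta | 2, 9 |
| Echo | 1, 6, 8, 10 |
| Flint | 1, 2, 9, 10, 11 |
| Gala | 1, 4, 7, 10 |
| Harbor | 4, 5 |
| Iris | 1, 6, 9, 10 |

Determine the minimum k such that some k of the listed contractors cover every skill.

Atlas and Bravo and Echo and Flint and Gala together: Atlas ∪ Bravo ∪ Echo ∪ Flint ∪ Gala = {1, 2, 3, 4, 5, 6, 7, 8, 9, 10, 11, 12} — every skill is covered.
Only Flint contains 11, so Flint is forced; the remaining 7 skills need at least 4 more contractors (each remaining contractor adds at most 2) — so at least 5 contractors are needed, and 5 is optimal.

5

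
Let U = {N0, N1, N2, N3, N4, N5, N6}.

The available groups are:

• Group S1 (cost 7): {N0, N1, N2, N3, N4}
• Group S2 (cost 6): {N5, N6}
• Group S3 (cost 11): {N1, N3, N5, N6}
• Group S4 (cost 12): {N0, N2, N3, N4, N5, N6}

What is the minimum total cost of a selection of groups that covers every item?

S1, S2 together cover every item (S1 ∪ S2 = {N0, N1, N2, N3, N4, N5, N6}); total cost 7 + 6 = 13.
No covering selection has total cost below 13.

13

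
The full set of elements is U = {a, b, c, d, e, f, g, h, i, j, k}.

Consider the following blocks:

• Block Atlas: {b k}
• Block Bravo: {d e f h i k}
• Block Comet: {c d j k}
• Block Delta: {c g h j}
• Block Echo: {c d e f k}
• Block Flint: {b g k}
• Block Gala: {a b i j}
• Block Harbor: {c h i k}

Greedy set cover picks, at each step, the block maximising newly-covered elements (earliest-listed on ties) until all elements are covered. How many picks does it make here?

Greedy: pick Bravo (covers 6 new) → pick Delta (covers 3 new) → pick Gala (covers 2 new). Total picks: 3.

3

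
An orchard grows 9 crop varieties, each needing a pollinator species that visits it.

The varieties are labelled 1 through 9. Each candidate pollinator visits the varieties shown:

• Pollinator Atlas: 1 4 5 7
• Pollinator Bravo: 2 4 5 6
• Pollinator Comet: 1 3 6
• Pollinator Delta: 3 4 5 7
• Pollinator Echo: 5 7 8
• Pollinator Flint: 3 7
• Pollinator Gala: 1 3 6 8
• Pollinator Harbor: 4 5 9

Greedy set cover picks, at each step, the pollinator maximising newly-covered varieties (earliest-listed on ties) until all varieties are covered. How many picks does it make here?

Greedy: pick Atlas (covers 4 new) → pick Gala (covers 3 new) → pick Bravo (covers 1 new) → pick Harbor (covers 1 new). Total picks: 4.

4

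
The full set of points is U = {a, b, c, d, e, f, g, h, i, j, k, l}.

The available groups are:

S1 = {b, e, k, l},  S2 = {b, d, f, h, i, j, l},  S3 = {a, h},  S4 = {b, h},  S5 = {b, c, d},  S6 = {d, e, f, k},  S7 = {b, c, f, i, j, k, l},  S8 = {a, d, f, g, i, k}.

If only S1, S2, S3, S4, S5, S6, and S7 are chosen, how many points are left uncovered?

1

Union of S1, S2, S3, S4, S5, S6, S7 = {a, b, c, d, e, f, h, i, j, k, l}.
Not covered: g — 1 point.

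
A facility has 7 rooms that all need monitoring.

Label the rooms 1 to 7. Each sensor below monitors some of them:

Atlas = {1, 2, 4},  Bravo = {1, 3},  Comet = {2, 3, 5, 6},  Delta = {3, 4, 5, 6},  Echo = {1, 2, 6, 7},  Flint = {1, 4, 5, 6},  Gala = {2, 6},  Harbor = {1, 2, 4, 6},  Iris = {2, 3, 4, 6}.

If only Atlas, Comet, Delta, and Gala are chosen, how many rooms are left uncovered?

Union of Atlas, Comet, Delta, Gala = {1, 2, 3, 4, 5, 6}.
Not covered: 7 — 1 room.

1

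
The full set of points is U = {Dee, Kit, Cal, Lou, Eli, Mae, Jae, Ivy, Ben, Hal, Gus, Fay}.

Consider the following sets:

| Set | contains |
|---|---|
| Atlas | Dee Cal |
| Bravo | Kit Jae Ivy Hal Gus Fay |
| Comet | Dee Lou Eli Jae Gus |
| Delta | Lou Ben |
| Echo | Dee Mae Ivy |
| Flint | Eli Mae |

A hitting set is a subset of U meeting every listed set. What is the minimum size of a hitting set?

Take H = {Dee, Lou, Mae, Fay}. Each listed set contains at least one of these, so H is a hitting set of size 4.
The sets Atlas, Bravo, Delta, Flint are pairwise disjoint, so any hitting set needs a separate point for each — at least 4. Hence 4 is optimal.

4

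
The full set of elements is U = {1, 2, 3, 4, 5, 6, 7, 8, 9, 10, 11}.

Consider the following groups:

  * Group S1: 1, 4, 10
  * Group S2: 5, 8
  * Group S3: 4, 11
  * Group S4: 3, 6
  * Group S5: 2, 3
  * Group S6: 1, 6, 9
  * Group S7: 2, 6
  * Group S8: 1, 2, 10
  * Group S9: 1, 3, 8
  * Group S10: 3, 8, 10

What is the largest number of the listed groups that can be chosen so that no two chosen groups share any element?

4

S2, S3, S4, S8 are pairwise disjoint (S2={5,8}; S3={4,11}; S4={3,6}; S8={1,2,10}).
Every remaining group overlaps one of these, and no 5 of the listed groups are pairwise disjoint, so 4 is the maximum.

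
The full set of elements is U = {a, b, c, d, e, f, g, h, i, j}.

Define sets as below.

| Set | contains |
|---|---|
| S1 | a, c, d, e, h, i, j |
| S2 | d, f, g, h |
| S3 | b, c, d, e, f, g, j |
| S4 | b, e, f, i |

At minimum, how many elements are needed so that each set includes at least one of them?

T = {e, f} meets every set (each contains at least one member of T), and |T| = 2.
No single element lies in every set, so at least 2 are needed and 2 is optimal.

2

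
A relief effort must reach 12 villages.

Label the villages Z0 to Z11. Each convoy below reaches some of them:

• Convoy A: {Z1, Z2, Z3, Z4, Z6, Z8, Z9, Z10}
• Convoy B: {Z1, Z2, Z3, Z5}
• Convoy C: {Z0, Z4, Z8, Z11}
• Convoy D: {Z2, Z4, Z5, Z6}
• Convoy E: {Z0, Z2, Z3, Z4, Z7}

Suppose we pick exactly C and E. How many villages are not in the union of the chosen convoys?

5

Union of C, E = {Z0, Z2, Z3, Z4, Z7, Z8, Z11}.
Not covered: Z1, Z5, Z6, Z9, Z10 — 5 villages.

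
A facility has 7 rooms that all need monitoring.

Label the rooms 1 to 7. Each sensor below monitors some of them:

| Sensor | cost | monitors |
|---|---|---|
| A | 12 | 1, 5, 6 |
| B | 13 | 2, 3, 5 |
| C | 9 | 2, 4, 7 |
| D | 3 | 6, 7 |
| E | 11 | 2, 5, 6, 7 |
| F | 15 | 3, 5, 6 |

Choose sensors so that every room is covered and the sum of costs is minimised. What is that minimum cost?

34

A, B, C together cover every room (A ∪ B ∪ C = {1, 2, 3, 4, 5, 6, 7}); total cost 12 + 13 + 9 = 34.
The greedy pick D, B, C, A costs 37; no covering selection beats 34.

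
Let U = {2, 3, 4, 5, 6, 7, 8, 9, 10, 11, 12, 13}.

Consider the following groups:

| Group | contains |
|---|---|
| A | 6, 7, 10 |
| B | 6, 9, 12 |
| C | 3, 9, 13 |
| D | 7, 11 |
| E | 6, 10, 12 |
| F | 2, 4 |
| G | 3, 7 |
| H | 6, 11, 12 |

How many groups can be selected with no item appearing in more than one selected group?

4

C, D, E, F are pairwise disjoint (C={3,9,13}; D={7,11}; E={6,10,12}; F={2,4}).
Every remaining group overlaps one of these, and no 5 of the listed groups are pairwise disjoint, so 4 is the maximum.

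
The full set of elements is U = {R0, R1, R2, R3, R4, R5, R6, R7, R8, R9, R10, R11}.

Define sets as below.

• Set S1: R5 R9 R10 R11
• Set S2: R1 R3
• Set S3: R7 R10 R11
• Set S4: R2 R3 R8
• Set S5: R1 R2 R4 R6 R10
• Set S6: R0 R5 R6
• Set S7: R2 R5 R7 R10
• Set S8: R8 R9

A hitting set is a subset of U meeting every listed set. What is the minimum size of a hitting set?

4

H = {R3, R6, R7, R9} meets every set (each contains at least one member of H), and |H| = 4.
The sets S2, S3, S6, S8 are pairwise disjoint, so any hitting set needs a separate element for each — at least 4. Hence 4 is optimal.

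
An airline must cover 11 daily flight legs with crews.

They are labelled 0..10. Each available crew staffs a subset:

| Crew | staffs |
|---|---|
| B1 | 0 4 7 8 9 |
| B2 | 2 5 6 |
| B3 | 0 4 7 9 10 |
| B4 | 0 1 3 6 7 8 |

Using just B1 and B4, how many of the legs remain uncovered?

Union of B1, B4 = {0, 1, 3, 4, 6, 7, 8, 9}.
Not covered: 2, 5, 10 — 3 legs.

3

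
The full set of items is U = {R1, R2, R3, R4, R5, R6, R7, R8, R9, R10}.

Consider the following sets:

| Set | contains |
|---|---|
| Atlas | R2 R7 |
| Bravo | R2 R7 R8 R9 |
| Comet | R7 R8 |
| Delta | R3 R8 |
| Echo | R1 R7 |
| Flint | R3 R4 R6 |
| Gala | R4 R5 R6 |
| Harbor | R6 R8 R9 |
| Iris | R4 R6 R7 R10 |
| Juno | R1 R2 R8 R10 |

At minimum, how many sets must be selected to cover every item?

Take {Bravo, Flint, Gala, Juno}. Their union is {R1, R2, R3, R4, R5, R6, R7, R8, R9, R10}, which is all 10 items.
No 3 of the 10 sets cover everything (all 120 combinations miss at least one item), so 4 is optimal.

4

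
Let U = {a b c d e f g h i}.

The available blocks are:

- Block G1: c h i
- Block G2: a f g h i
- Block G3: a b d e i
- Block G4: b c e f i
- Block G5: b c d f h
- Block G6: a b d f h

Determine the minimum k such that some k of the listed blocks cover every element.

Take {G1, G2, G3}. Their union is {a, b, c, d, e, f, g, h, i}, which is all 9 elements.
Only G2 contains g, so G2 is forced; the remaining 4 elements need at least 2 more blocks (each remaining block adds at most 3) — so at least 3 blocks are needed, and 3 is optimal.

3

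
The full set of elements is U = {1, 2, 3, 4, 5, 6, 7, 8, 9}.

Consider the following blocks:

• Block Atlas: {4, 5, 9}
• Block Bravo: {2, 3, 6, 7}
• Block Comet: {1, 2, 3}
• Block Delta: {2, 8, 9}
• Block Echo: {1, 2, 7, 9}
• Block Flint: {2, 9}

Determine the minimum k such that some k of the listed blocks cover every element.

Atlas, Bravo, Comet, and Delta cover everything between them: the union {1, 2, 3, 4, 5, 6, 7, 8, 9} is all of U.
No 3 of the 6 blocks cover everything (all 20 combinations miss at least one element), so 4 is optimal.

4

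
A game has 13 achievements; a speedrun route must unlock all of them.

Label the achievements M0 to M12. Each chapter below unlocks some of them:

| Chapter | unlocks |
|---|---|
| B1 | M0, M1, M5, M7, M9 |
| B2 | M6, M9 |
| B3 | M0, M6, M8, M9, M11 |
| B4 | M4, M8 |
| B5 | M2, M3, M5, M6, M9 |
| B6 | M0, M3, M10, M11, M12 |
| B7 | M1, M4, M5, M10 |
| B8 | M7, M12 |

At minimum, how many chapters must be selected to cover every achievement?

4

Take {B1, B4, B5, B6}. Their union is {M0, M1, M2, M3, M4, M5, M6, M7, M8, M9, M10, M11, M12}, which is all 13 achievements.
No 3 of the 8 chapters cover everything (all 56 combinations miss at least one achievement), so 4 is optimal.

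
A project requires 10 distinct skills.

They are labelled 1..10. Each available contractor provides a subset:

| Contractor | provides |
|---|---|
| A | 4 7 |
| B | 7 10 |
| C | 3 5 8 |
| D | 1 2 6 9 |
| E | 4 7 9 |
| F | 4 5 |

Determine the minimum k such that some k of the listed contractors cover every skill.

4

B and C and D and F together: B ∪ C ∪ D ∪ F = {1, 2, 3, 4, 5, 6, 7, 8, 9, 10} — every skill is covered.
No 3 of the 6 contractors cover everything (all 20 combinations miss at least one skill), so 4 is optimal.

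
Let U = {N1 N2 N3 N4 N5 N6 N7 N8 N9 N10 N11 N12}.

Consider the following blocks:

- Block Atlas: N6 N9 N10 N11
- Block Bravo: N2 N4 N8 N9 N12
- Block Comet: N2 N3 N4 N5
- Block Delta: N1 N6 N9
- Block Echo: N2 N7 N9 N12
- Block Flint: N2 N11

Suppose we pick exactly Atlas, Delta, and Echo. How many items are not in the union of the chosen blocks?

4

Union of Atlas, Delta, Echo = {N1, N2, N6, N7, N9, N10, N11, N12}.
Not covered: N3, N4, N5, N8 — 4 items.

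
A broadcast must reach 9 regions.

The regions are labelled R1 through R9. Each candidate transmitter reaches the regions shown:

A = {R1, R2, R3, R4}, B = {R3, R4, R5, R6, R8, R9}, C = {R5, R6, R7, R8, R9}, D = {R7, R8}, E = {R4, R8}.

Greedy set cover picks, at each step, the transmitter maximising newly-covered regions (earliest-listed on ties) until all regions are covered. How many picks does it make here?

3

Greedy: pick B (covers 6 new) → pick A (covers 2 new) → pick C (covers 1 new). Total picks: 3.
(The true minimum cover uses only 2 transmitters, so greedy is not optimal here.)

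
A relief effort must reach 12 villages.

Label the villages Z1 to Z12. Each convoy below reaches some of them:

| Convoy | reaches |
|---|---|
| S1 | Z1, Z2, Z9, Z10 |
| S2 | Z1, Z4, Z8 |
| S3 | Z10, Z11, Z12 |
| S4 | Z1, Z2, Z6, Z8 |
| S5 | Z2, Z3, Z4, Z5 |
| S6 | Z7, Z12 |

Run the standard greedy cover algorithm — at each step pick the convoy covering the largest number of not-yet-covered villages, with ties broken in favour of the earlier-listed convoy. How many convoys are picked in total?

5

Greedy: pick S1 (covers 4 new) → pick S5 (covers 3 new) → pick S3 (covers 2 new) → pick S4 (covers 2 new) → pick S6 (covers 1 new). Total picks: 5.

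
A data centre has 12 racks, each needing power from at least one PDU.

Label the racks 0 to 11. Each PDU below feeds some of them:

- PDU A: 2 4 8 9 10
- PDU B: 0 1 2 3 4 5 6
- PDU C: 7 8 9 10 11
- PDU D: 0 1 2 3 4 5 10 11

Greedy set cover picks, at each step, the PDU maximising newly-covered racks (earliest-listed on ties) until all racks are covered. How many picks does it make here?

3

Greedy: pick D (covers 8 new) → pick C (covers 3 new) → pick B (covers 1 new). Total picks: 3.
(The true minimum cover uses only 2 PDUs, so greedy is not optimal here.)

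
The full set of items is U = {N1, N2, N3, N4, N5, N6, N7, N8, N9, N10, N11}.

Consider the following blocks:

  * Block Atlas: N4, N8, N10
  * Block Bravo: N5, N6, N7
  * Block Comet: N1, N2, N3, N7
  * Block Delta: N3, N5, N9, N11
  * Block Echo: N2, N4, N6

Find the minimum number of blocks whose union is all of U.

Atlas, Comet, Delta, and Echo cover everything between them: the union {N1, N2, N3, N4, N5, N6, N7, N8, N9, N10, N11} is all of U.
Only Comet contains N1, so Comet is forced; the remaining 7 items need at least 3 more blocks (each remaining block adds at most 3) — so at least 4 blocks are needed, and 4 is optimal.

4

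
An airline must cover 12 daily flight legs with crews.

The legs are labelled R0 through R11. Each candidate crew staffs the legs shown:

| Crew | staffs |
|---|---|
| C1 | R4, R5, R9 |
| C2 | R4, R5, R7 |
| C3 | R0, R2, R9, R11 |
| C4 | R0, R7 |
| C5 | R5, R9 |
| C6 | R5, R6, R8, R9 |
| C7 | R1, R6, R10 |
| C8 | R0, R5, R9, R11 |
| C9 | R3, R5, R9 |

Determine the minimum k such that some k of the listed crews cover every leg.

5

Take {C2, C3, C6, C7, C9}. Their union is {R0, R1, R2, R3, R4, R5, R6, R7, R8, R9, R10, R11}, which is all 12 legs.
No 4 of the 9 crews cover everything (all 126 combinations miss at least one leg), so 5 is optimal.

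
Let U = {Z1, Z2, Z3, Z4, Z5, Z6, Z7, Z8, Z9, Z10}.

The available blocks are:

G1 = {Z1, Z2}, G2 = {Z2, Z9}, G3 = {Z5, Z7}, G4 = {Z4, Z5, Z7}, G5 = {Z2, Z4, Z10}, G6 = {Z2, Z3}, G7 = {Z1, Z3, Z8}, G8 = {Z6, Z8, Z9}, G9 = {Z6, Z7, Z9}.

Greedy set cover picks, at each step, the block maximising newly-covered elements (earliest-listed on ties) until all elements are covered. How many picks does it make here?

5

Greedy: pick G4 (covers 3 new) → pick G7 (covers 3 new) → pick G2 (covers 2 new) → pick G5 (covers 1 new) → pick G8 (covers 1 new). Total picks: 5.
(The true minimum cover uses only 4 blocks, so greedy is not optimal here.)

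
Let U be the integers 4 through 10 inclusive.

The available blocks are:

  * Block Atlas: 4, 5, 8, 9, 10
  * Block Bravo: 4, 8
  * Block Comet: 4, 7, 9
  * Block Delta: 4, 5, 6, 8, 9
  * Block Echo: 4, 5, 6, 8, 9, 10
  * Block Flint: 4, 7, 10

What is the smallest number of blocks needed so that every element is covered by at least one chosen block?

Echo and Flint together: Echo ∪ Flint = {4, 5, 6, 7, 8, 9, 10} — every element is covered.
No single block has all 7 elements (the largest, Echo, has 6), so 2 is optimal.

2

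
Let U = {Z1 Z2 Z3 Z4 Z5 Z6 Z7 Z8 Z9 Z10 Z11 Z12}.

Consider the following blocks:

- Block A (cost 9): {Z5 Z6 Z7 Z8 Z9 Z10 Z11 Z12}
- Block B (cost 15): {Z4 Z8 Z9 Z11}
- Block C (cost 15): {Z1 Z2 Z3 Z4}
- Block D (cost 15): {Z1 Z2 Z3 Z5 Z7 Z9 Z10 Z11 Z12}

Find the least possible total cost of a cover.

24

A, C together cover every point (A ∪ C = {Z1, Z2, Z3, Z4, Z5, Z6, Z7, Z8, Z9, Z10, Z11, Z12}); total cost 9 + 15 = 24.
No covering selection has total cost below 24.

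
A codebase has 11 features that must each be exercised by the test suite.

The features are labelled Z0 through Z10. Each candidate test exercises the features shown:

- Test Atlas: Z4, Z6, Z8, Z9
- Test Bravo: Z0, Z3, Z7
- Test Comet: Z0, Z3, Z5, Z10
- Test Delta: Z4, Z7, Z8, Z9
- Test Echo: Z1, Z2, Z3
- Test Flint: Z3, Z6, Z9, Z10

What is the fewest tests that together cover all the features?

Take {Atlas, Comet, Delta, Echo}. Their union is {Z0, Z1, Z2, Z3, Z4, Z5, Z6, Z7, Z8, Z9, Z10}, which is all 11 features.
No 3 of the 6 tests cover everything (all 20 combinations miss at least one feature), so 4 is optimal.

4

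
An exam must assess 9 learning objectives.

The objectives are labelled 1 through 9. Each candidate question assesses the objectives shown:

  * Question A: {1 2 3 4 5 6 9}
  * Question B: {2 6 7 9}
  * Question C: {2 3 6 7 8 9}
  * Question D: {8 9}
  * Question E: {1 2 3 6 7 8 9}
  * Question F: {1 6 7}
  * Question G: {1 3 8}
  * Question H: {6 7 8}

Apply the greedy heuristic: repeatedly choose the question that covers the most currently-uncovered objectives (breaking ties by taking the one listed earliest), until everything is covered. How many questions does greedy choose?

2

Greedy: pick A (covers 7 new) → pick C (covers 2 new). Total picks: 2.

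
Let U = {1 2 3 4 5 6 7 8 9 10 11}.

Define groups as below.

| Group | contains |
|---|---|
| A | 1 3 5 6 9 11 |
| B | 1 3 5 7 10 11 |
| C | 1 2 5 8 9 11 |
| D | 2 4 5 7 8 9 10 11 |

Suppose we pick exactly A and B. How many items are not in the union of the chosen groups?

3

Union of A, B = {1, 3, 5, 6, 7, 9, 10, 11}.
Not covered: 2, 4, 8 — 3 items.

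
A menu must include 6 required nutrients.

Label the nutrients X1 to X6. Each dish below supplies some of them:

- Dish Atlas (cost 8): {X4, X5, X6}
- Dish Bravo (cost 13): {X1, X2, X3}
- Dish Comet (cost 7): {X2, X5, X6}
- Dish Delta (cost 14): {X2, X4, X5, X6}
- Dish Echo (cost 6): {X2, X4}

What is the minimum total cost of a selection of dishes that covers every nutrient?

Atlas, Bravo together cover every nutrient (Atlas ∪ Bravo = {X1, X2, X3, X4, X5, X6}); total cost 8 + 13 = 21.
The greedy pick Comet, Echo, Bravo costs 26; no covering selection beats 21.

21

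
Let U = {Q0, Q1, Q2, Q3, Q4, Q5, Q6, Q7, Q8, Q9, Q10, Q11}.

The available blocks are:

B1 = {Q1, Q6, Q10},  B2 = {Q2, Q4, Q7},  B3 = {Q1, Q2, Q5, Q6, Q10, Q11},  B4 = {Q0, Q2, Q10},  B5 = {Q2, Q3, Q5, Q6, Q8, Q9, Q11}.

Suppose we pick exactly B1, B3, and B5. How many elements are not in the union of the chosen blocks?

Union of B1, B3, B5 = {Q1, Q2, Q3, Q5, Q6, Q8, Q9, Q10, Q11}.
Not covered: Q0, Q4, Q7 — 3 elements.

3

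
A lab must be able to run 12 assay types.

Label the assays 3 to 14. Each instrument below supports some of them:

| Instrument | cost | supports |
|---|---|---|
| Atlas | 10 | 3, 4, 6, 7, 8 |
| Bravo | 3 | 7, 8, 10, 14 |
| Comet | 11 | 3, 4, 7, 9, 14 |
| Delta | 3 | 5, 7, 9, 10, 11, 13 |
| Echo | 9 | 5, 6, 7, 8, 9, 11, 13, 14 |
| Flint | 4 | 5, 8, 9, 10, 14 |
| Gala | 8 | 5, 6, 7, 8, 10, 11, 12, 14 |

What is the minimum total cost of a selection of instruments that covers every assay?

21

Atlas, Delta, Gala together cover every assay (Atlas ∪ Delta ∪ Gala = {3, 4, 5, 6, 7, 8, 9, 10, 11, 12, 13, 14}); total cost 10 + 3 + 8 = 21.
The greedy pick Delta, Bravo, Atlas, Gala costs 24; no covering selection beats 21.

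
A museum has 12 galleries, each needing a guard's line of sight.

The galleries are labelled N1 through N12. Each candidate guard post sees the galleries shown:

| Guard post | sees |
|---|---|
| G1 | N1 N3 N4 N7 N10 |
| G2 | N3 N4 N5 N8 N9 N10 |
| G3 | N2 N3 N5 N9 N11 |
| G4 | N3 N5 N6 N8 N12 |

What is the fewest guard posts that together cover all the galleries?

Take {G1, G3, G4}. Their union is {N1, N2, N3, N4, N5, N6, N7, N8, N9, N10, N11, N12}, which is all 12 galleries.
Only G1 contains N1, so G1 is forced; the remaining 7 galleries need at least 2 more guard posts (each remaining guard post adds at most 4) — so at least 3 guard posts are needed, and 3 is optimal.

3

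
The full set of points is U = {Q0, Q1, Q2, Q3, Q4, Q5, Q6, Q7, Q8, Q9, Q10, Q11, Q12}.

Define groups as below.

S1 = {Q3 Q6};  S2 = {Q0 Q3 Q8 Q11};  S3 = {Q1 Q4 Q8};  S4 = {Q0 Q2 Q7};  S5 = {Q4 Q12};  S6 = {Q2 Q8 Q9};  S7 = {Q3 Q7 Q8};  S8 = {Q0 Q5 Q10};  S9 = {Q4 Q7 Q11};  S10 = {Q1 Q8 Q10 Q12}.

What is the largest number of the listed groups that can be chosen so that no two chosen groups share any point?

S1, S5, S6, S8 are pairwise disjoint (S1={Q3,Q6}; S5={Q4,Q12}; S6={Q2,Q8,Q9}; S8={Q0,Q5,Q10}).
Every remaining group overlaps one of these, and no 5 of the listed groups are pairwise disjoint, so 4 is the maximum.

4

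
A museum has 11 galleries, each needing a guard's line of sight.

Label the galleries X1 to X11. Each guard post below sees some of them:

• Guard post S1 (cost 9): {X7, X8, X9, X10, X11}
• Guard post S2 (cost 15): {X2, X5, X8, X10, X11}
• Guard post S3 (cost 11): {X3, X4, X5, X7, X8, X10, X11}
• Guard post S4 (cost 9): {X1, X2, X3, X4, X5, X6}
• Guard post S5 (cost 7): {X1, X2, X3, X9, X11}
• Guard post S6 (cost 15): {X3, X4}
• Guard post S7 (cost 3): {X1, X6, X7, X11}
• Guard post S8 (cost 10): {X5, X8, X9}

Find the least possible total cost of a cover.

18

S1, S4 together cover every gallery (S1 ∪ S4 = {X1, X2, X3, X4, X5, X6, X7, X8, X9, X10, X11}); total cost 9 + 9 = 18.
The greedy pick S7, S3, S5 costs 21; no covering selection beats 18.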